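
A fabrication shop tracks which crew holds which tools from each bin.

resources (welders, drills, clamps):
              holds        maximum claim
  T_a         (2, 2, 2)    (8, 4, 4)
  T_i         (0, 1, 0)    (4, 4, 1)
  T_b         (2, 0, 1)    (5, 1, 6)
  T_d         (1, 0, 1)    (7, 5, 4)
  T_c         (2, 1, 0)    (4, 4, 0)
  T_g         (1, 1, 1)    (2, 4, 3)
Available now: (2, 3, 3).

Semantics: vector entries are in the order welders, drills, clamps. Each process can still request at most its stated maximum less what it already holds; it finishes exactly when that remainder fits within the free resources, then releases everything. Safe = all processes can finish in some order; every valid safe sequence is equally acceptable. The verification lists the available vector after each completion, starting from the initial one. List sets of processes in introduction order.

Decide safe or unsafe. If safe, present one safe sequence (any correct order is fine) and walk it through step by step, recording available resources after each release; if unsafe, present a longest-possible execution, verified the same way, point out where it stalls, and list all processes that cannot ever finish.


UNSAFE.
Key observation: after T_c, T_i, T_g the pool peaks at (5, 6, 4), and each blocked process is short somewhere: T_a on welders; T_b on clamps; T_d on welders.
Going as far as possible: T_c, T_i, T_g; after that, nothing fits. Check, step by step:
  pool = (2, 3, 3)
  run T_c (needs (2, 3, 0), free (2, 3, 3)); after release of (2, 1, 0) the pool is (4, 4, 3)
  run T_i (needs (4, 3, 1), free (4, 4, 3)); after release of (0, 1, 0) the pool is (4, 5, 3)
  run T_g (needs (1, 3, 2), free (4, 5, 3)); after release of (1, 1, 1) the pool is (5, 6, 4)
  T_a cannot run: need (6, 2, 2) vs free (5, 6, 4) (insufficient welders)
  T_b cannot run: need (3, 1, 5) vs free (5, 6, 4) (insufficient clamps)
  T_d cannot run: need (6, 5, 3) vs free (5, 6, 4) (insufficient welders)
Permanently blocked: T_a, T_b and T_d.


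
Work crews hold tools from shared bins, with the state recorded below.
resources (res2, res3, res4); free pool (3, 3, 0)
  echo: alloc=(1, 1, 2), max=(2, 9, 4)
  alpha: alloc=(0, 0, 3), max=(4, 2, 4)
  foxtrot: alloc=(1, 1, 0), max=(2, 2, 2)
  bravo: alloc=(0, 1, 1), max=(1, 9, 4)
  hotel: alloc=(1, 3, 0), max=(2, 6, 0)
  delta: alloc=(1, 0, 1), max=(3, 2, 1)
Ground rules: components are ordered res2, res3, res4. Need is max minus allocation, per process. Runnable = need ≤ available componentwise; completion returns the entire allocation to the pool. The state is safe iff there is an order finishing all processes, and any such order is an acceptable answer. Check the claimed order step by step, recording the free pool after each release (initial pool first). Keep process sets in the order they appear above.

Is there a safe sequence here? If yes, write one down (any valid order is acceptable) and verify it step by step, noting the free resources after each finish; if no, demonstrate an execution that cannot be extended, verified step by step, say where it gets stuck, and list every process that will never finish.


UNSAFE — no complete ordering exists.
Key observation: res3 is the bottleneck — with hotel, delta, alpha, foxtrot done the pool holds (6, 7, 4), short of every remaining need.
A maximal execution: hotel, delta, alpha, foxtrot — then nothing else fits. Step-by-step check:
  pool = (3, 3, 0)
  run hotel (needs (1, 3, 0), free (3, 3, 0)); after release of (1, 3, 0) the pool is (4, 6, 0)
  run delta (needs (2, 2, 0), free (4, 6, 0)); after release of (1, 0, 1) the pool is (5, 6, 1)
  run alpha (needs (4, 2, 1), free (5, 6, 1)); after release of (0, 0, 3) the pool is (5, 6, 4)
  run foxtrot (needs (1, 1, 2), free (5, 6, 4)); after release of (1, 1, 0) the pool is (6, 7, 4)
  echo cannot run: need (1, 8, 2) vs free (6, 7, 4) (insufficient res3)
  bravo cannot run: need (1, 8, 3) vs free (6, 7, 4) (insufficient res3)
Permanently blocked: echo and bravo.


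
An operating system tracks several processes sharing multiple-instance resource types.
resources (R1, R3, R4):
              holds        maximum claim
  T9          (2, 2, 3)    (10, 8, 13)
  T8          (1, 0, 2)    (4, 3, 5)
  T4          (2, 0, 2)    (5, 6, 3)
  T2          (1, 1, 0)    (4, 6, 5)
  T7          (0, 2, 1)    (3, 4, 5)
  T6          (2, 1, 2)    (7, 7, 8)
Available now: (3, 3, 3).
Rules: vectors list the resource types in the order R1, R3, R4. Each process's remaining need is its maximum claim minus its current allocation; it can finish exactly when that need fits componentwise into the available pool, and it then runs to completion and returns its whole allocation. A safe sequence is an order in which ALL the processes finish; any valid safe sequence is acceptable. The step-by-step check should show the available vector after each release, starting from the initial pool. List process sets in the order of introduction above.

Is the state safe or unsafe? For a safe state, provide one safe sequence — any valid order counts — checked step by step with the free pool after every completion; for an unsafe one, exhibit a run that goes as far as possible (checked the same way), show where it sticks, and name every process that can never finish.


SAFE — a valid safe sequence is T8, T7, T2, T4, T6, T9.
Key observation: T8 is the earliest step where a requested resource binds exactly: need (3, 3, 3), pool (3, 3, 3) at its turn.
Walking it through:
  pool = (3, 3, 3)
  run T8 (needs (3, 3, 3), free (3, 3, 3)); after release of (1, 0, 2) the pool is (4, 3, 5)
  run T7 (needs (3, 2, 4), free (4, 3, 5)); after release of (0, 2, 1) the pool is (4, 5, 6)
  run T2 (needs (3, 5, 5), free (4, 5, 6)); after release of (1, 1, 0) the pool is (5, 6, 6)
  run T4 (needs (3, 6, 1), free (5, 6, 6)); after release of (2, 0, 2) the pool is (7, 6, 8)
  run T6 (needs (5, 6, 6), free (7, 6, 8)); after release of (2, 1, 2) the pool is (9, 7, 10)
  run T9 (needs (8, 6, 10), free (9, 7, 10)); after release of (2, 2, 3) the pool is (11, 9, 13)


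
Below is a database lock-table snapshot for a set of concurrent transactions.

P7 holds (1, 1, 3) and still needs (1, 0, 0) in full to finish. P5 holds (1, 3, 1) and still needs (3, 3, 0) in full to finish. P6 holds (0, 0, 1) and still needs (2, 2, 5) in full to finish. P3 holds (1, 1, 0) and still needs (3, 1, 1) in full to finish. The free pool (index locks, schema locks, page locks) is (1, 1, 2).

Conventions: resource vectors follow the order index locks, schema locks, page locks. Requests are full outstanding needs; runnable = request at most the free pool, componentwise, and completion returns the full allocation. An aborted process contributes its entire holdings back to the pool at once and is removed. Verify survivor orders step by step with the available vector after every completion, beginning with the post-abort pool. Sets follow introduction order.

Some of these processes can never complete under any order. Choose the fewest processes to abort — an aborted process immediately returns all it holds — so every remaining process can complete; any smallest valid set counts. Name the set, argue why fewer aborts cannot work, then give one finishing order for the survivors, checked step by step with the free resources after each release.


Minimum abort set: P3.
Key observation: before aborting P3, P5 was permanently blocked — no order could ever run it; afterwards it completes at step 3.
Minimality: the empty abort set fails — the state is deadlocked as it stands.
Survivors finish in the order: P7, P6, P5. Step-by-step check (pool after the aborts first):
  pool = (2, 2, 2)
  P7 needs (1, 0, 0) <= (2, 2, 2) -> finishes; pool += (1, 1, 3) = (3, 3, 5)
  P6 needs (2, 2, 5) <= (3, 3, 5) -> finishes; pool += (0, 0, 1) = (3, 3, 6)
  P5 needs (3, 3, 0) <= (3, 3, 6) -> finishes; pool += (1, 3, 1) = (4, 6, 7)


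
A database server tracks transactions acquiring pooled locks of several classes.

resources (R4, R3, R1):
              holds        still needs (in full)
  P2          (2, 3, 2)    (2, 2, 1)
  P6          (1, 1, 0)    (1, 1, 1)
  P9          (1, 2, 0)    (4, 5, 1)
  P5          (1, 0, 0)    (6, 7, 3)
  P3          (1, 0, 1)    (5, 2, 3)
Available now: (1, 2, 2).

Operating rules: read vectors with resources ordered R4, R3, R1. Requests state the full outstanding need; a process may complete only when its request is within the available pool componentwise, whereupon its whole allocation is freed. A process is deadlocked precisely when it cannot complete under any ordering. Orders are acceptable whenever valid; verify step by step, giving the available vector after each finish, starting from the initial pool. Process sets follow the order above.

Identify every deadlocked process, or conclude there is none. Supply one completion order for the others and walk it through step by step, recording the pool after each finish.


No process is deadlocked.
Key observation: there is always a runnable process — P6 first — so the state unwinds completely.
One completion order for the rest: P6, P2, P9, P3, P5. Check, step by step:
  pool = (1, 2, 2)
  P6: need (1, 1, 1) fits (1, 2, 2); releases (1, 1, 0), pool now (2, 3, 2)
  P2: need (2, 2, 1) fits (2, 3, 2); releases (2, 3, 2), pool now (4, 6, 4)
  P9: need (4, 5, 1) fits (4, 6, 4); releases (1, 2, 0), pool now (5, 8, 4)
  P3: need (5, 2, 3) fits (5, 8, 4); releases (1, 0, 1), pool now (6, 8, 5)
  P5: need (6, 7, 3) fits (6, 8, 5); releases (1, 0, 0), pool now (7, 8, 5)


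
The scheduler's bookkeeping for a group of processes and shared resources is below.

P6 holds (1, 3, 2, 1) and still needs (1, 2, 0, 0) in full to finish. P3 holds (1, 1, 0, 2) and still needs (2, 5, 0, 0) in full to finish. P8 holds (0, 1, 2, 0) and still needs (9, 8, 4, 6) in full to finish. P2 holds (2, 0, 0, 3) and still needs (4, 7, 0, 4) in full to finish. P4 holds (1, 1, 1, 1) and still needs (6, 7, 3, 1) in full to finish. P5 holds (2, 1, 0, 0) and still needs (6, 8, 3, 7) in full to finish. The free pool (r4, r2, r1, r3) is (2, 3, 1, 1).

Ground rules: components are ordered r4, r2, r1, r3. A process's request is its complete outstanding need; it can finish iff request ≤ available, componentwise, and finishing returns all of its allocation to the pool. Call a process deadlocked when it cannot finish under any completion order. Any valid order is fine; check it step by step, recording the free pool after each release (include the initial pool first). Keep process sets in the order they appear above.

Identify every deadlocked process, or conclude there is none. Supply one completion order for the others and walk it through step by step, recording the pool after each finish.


The deadlocked set is empty.
Key observation: no deadlock: P6 fits now, and the freed resources carry the rest through.
A valid finishing order for the others: P6, P3, P2, P4, P5, P8. Step-by-step check:
  pool = (2, 3, 1, 1)
  P6 needs (1, 2, 0, 0) <= (2, 3, 1, 1) -> finishes; pool += (1, 3, 2, 1) = (3, 6, 3, 2)
  P3 needs (2, 5, 0, 0) <= (3, 6, 3, 2) -> finishes; pool += (1, 1, 0, 2) = (4, 7, 3, 4)
  P2 needs (4, 7, 0, 4) <= (4, 7, 3, 4) -> finishes; pool += (2, 0, 0, 3) = (6, 7, 3, 7)
  P4 needs (6, 7, 3, 1) <= (6, 7, 3, 7) -> finishes; pool += (1, 1, 1, 1) = (7, 8, 4, 8)
  P5 needs (6, 8, 3, 7) <= (7, 8, 4, 8) -> finishes; pool += (2, 1, 0, 0) = (9, 9, 4, 8)
  P8 needs (9, 8, 4, 6) <= (9, 9, 4, 8) -> finishes; pool += (0, 1, 2, 0) = (9, 10, 6, 8)


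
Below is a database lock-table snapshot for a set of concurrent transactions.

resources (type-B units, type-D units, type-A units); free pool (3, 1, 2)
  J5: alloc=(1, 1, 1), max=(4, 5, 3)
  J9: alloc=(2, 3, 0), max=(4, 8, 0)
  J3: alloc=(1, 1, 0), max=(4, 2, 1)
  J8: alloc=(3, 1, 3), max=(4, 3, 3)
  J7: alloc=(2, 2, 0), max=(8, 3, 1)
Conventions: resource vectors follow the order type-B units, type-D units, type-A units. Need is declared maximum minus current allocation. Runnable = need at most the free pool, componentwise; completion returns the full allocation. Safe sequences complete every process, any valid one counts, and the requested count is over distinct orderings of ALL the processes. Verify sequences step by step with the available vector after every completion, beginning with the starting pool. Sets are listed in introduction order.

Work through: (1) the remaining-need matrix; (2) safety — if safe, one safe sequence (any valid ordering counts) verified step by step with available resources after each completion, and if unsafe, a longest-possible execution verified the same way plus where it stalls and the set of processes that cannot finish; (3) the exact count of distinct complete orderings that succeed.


(1) Remaining need (order type-B units, type-D units, type-A units):
  J5: (3, 4, 2)
  J9: (2, 5, 0)
  J3: (3, 1, 1)
  J8: (1, 2, 0)
  J7: (6, 1, 1)
(2) The state is SAFE; one workable sequence: J3, J8, J7, J9, J5.
Key observation: J3 is the earliest step where a requested resource binds exactly: need (3, 1, 1), pool (3, 1, 2) at its turn.
Step-by-step check:
  pool = (3, 1, 2)
  run J3 (needs (3, 1, 1), free (3, 1, 2)); after release of (1, 1, 0) the pool is (4, 2, 2)
  run J8 (needs (1, 2, 0), free (4, 2, 2)); after release of (3, 1, 3) the pool is (7, 3, 5)
  run J7 (needs (6, 1, 1), free (7, 3, 5)); after release of (2, 2, 0) the pool is (9, 5, 5)
  run J9 (needs (2, 5, 0), free (9, 5, 5)); after release of (2, 3, 0) the pool is (11, 8, 5)
  run J5 (needs (3, 4, 2), free (11, 8, 5)); after release of (1, 1, 1) the pool is (12, 9, 6)
(3) Precisely 2 of the possible complete orderings are safe sequences.


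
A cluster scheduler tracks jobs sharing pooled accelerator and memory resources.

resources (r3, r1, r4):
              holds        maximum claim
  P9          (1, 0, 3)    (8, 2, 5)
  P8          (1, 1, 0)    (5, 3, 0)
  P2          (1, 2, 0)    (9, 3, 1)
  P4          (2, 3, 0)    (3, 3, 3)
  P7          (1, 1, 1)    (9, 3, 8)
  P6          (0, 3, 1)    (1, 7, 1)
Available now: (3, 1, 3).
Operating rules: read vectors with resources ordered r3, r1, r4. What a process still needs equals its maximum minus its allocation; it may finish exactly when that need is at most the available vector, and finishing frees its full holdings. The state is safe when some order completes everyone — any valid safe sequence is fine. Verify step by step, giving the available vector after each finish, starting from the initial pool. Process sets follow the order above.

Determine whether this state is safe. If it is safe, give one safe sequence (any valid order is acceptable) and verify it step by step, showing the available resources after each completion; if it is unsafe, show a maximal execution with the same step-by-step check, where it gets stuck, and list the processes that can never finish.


UNSAFE — no complete ordering exists.
Key observation: the pool after P4, P8, P6 is (6, 8, 4); every surviving request exceeds it in r3, so progress ends there.
Going as far as possible: P4, P8, P6; after that, nothing fits. Verifying each step:
  pool = (3, 1, 3)
  run P4 (needs (1, 0, 3), free (3, 1, 3)); after release of (2, 3, 0) the pool is (5, 4, 3)
  run P8 (needs (4, 2, 0), free (5, 4, 3)); after release of (1, 1, 0) the pool is (6, 5, 3)
  run P6 (needs (1, 4, 0), free (6, 5, 3)); after release of (0, 3, 1) the pool is (6, 8, 4)
  P9 cannot run: need (7, 2, 2) vs free (6, 8, 4) (insufficient r3)
  P2 cannot run: need (8, 1, 1) vs free (6, 8, 4) (insufficient r3)
  P7 cannot run: need (8, 2, 7) vs free (6, 8, 4) (insufficient r3 and r4)
Processes that can never finish: P9, P2 and P7.


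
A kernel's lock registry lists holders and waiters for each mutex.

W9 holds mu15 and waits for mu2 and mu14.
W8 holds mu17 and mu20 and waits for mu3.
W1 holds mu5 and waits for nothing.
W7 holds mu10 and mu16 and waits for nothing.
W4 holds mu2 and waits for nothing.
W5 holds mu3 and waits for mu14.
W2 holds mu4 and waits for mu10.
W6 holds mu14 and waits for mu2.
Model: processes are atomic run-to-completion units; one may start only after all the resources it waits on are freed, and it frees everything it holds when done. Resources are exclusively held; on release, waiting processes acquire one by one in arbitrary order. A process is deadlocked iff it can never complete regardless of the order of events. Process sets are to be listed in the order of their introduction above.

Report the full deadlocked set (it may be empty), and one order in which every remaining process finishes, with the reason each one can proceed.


Nothing here is deadlocked.
Key observation: the wait relation is loop-free; peeling off processes with no waits unwinds the whole state.
A valid finishing order for the others: W4, W7, W2, W6, W9, W5, W8, W1.
Check, step by step:
  W4: no waits; runs immediately, freeing mu2
  W7: no waits; runs immediately, freeing mu10 and mu16
  run W2 (all its waits — mu10 — are resolved); releases mu4
  run W6 (all its waits — mu2 — are resolved); releases mu14
  run W9 (all its waits — mu2 and mu14 — are resolved); releases mu15
  run W5 (all its waits — mu14 — are resolved); releases mu3
  run W8 (all its waits — mu3 — are resolved); releases mu17 and mu20
  W1: no waits; runs immediately, freeing mu5


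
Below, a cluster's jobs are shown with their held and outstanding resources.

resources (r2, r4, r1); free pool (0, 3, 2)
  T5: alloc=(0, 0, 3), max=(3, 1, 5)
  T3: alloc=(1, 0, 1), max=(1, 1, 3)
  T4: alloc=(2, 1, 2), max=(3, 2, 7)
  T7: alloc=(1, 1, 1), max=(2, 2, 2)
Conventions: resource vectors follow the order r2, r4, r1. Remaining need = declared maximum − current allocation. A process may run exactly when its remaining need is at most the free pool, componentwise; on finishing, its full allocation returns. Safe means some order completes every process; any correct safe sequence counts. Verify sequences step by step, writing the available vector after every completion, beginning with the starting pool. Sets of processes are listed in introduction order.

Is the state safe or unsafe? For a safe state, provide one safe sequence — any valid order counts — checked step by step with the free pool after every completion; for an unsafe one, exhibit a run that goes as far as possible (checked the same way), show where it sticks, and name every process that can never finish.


UNSAFE.
Key observation: after T3, T7 the pool peaks at (2, 4, 4), and each blocked process is short somewhere: T5 on r2; T4 on r1.
A maximal execution: T3, T7 — then nothing else fits. Check, step by step:
  pool = (0, 3, 2)
  T3 needs (0, 1, 2) <= (0, 3, 2) -> finishes; pool += (1, 0, 1) = (1, 3, 3)
  T7 needs (1, 1, 1) <= (1, 3, 3) -> finishes; pool += (1, 1, 1) = (2, 4, 4)
  T5 still needs (3, 1, 2) but only (2, 4, 4) is free — short on r2
  T4 still needs (1, 1, 5) but only (2, 4, 4) is free — short on r1
Processes that can never finish: T5 and T4.


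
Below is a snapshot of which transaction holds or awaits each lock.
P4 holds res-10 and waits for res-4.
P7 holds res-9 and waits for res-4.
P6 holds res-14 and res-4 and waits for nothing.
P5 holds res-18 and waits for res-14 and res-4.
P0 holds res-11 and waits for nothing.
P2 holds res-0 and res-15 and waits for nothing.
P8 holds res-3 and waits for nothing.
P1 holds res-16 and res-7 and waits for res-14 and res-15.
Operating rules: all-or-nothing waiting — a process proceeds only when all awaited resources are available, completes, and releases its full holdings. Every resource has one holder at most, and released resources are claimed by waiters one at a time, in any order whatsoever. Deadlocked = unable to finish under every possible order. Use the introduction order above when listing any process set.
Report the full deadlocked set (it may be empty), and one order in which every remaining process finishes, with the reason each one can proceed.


The deadlocked set is empty.
Key observation: the wait relation is loop-free; peeling off processes with no waits unwinds the whole state.
A valid finishing order for the others: P6, P5, P4, P2, P0, P1, P8, P7.
Step-by-step check:
  P6 waits on nothing -> runs at once and releases res-14 and res-4
  P5: everything it awaited (res-14 and res-4) is free; runs, freeing res-18
  P4: everything it awaited (res-4) is free; runs, freeing res-10
  P2 waits on nothing -> runs at once and releases res-0 and res-15
  P0 waits on nothing -> runs at once and releases res-11
  P1: everything it awaited (res-14 and res-15) is free; runs, freeing res-16 and res-7
  P8 waits on nothing -> runs at once and releases res-3
  P7: everything it awaited (res-4) is free; runs, freeing res-9


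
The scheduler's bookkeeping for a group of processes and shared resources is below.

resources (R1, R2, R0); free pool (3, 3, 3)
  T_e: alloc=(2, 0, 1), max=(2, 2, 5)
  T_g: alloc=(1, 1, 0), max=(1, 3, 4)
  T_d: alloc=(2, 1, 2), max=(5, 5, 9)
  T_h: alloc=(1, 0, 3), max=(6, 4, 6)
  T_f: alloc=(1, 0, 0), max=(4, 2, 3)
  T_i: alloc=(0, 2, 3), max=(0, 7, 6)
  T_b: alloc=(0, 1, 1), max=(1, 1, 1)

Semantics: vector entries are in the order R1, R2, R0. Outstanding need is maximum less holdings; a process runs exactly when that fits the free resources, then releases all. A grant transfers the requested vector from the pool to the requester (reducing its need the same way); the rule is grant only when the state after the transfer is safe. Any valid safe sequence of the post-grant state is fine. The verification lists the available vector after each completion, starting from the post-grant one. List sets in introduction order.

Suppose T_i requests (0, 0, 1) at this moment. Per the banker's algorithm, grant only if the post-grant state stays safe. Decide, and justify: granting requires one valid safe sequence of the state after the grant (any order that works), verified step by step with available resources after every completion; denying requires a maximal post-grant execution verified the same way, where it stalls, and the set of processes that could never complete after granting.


DENY — the pretend-granted state is unsafe.
Key observation: after T_b, T_f the pool peaks at (4, 4, 3), and each blocked process is short somewhere: T_e on R0; T_g on R0; T_d on R0; T_h on R1; T_i on R2.
On the post-grant state, T_b, T_f is a maximal run — nothing extends it. Check, step by step:
  pool = (3, 3, 2)
  T_b: need (1, 0, 0) fits (3, 3, 2); releases (0, 1, 1), pool now (3, 4, 3)
  T_f: need (3, 2, 3) fits (3, 4, 3); releases (1, 0, 0), pool now (4, 4, 3)
  T_e cannot run: need (0, 2, 4) vs free (4, 4, 3) (insufficient R0)
  T_g cannot run: need (0, 2, 4) vs free (4, 4, 3) (insufficient R0)
  T_d cannot run: need (3, 4, 7) vs free (4, 4, 3) (insufficient R0)
  T_h cannot run: need (5, 4, 3) vs free (4, 4, 3) (insufficient R1)
  T_i cannot run: need (0, 5, 2) vs free (4, 4, 3) (insufficient R2)
Post-grant, the permanently blocked set is T_e, T_g, T_d, T_h and T_i.


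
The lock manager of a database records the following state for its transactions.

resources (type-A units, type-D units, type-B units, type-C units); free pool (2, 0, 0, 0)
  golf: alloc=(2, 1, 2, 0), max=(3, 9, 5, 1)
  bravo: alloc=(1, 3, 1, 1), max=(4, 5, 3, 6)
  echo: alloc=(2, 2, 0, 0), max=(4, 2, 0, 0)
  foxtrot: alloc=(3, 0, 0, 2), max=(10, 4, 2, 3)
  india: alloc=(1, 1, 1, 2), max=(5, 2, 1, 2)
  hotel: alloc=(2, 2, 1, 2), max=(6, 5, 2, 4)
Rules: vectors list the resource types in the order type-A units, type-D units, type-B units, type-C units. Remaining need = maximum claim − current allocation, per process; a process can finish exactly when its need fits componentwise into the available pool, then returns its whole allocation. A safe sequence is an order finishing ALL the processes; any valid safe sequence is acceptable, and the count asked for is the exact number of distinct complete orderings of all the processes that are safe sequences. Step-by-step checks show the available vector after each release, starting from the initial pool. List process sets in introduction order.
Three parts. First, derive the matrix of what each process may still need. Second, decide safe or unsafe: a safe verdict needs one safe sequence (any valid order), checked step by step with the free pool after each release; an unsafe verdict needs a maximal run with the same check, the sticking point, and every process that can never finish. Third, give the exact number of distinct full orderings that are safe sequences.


(1) Need matrix, components ordered type-A units, type-D units, type-B units, type-C units:
  golf: (1, 8, 3, 1)
  bravo: (3, 2, 2, 5)
  echo: (2, 0, 0, 0)
  foxtrot: (7, 4, 2, 1)
  india: (4, 1, 0, 0)
  hotel: (4, 3, 1, 2)
(2) SAFE, for example via the order echo, india, hotel, foxtrot, bravo, golf.
Key observation: echo marks the first exact bind of the order: its need (2, 0, 0, 0) fits the free (2, 0, 0, 0) with zero slack on a requested resource.
Step-by-step check:
  pool = (2, 0, 0, 0)
  run echo (needs (2, 0, 0, 0), free (2, 0, 0, 0)); after release of (2, 2, 0, 0) the pool is (4, 2, 0, 0)
  run india (needs (4, 1, 0, 0), free (4, 2, 0, 0)); after release of (1, 1, 1, 2) the pool is (5, 3, 1, 2)
  run hotel (needs (4, 3, 1, 2), free (5, 3, 1, 2)); after release of (2, 2, 1, 2) the pool is (7, 5, 2, 4)
  run foxtrot (needs (7, 4, 2, 1), free (7, 5, 2, 4)); after release of (3, 0, 0, 2) the pool is (10, 5, 2, 6)
  run bravo (needs (3, 2, 2, 5), free (10, 5, 2, 6)); after release of (1, 3, 1, 1) the pool is (11, 8, 3, 7)
  run golf (needs (1, 8, 3, 1), free (11, 8, 3, 7)); after release of (2, 1, 2, 0) the pool is (13, 9, 5, 7)
(3) Exactly 1 of the possible complete orderings is a safe sequence.


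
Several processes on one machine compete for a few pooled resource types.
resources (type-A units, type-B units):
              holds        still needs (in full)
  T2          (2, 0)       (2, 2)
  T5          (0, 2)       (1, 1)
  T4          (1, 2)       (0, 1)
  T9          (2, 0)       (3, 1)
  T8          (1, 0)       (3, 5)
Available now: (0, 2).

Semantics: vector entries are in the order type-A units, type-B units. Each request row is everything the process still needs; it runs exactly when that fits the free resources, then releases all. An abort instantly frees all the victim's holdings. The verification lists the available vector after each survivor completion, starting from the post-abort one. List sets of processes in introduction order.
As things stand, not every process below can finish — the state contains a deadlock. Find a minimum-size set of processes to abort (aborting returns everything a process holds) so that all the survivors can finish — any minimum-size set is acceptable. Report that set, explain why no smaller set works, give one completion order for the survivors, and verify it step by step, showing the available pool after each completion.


Minimum abort set: T9.
Key observation: no ordering could ever have run T2 before the abort of T9; with (2, 0) back in the pool it fits at step 2.
Why nothing smaller works: aborting no one leaves the state deadlocked as given.
Survivors finish in the order: T5, T2, T4, T8. Walking it through (pool after the aborts first):
  pool = (2, 2)
  run T5 (needs (1, 1), free (2, 2)); after release of (0, 2) the pool is (2, 4)
  run T2 (needs (2, 2), free (2, 4)); after release of (2, 0) the pool is (4, 4)
  run T4 (needs (0, 1), free (4, 4)); after release of (1, 2) the pool is (5, 6)
  run T8 (needs (3, 5), free (5, 6)); after release of (1, 0) the pool is (6, 6)


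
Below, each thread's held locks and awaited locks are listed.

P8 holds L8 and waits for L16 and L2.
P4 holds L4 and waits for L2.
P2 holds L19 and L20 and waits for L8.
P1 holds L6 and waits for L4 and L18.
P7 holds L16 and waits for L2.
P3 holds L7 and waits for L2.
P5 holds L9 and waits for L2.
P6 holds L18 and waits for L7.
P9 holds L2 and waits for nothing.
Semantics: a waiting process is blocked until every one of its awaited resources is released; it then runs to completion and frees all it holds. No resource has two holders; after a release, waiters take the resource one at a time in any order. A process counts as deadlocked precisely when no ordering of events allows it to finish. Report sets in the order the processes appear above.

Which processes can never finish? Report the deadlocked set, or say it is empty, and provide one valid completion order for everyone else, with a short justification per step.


The deadlocked set is empty.
Key observation: all waits point, directly or indirectly, at processes that can finish, so nothing is permanently blocked.
One completion order for the rest: P9, P7, P5, P4, P8, P3, P6, P1, P2.
Check, step by step:
  P9: no waits; runs immediately, freeing L2
  P7: everything it awaited (L2) is free; runs, freeing L16
  P5: everything it awaited (L2) is free; runs, freeing L9
  P4: everything it awaited (L2) is free; runs, freeing L4
  P8: everything it awaited (L16 and L2) is free; runs, freeing L8
  P3: everything it awaited (L2) is free; runs, freeing L7
  P6: everything it awaited (L7) is free; runs, freeing L18
  P1: everything it awaited (L4 and L18) is free; runs, freeing L6
  P2: everything it awaited (L8) is free; runs, freeing L19 and L20


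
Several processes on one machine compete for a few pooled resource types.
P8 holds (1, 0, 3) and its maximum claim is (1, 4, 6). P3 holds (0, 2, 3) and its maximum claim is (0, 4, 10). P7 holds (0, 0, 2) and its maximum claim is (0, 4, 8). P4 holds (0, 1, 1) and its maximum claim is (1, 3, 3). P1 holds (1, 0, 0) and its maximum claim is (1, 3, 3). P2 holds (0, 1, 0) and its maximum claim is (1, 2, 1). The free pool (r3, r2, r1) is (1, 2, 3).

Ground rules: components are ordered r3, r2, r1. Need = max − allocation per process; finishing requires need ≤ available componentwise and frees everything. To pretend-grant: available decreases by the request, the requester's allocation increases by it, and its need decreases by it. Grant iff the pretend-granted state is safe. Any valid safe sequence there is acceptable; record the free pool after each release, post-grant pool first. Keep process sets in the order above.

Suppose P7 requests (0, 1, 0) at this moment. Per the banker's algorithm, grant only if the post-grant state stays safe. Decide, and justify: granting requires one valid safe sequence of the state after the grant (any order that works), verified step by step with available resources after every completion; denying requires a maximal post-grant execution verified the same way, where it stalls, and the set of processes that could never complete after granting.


DENY: after the grant no complete ordering would exist.
Key observation: after P2, P4, P1 the pool peaks at (2, 3, 4), and each blocked process is short somewhere: P8 on r2; P3 on r1; P7 on r1.
Pretend the grant happened; the run P2, P4, P1 goes as far as possible. Check, step by step:
  pool = (1, 1, 3)
  P2: need (1, 1, 1) fits (1, 1, 3); releases (0, 1, 0), pool now (1, 2, 3)
  P4: need (1, 2, 2) fits (1, 2, 3); releases (0, 1, 1), pool now (1, 3, 4)
  P1: need (0, 3, 3) fits (1, 3, 4); releases (1, 0, 0), pool now (2, 3, 4)
  blocked: P8 wants (0, 4, 3), pool (2, 3, 4) — not enough r2
  blocked: P3 wants (0, 2, 7), pool (2, 3, 4) — not enough r1
  blocked: P7 wants (0, 3, 6), pool (2, 3, 4) — not enough r1
Had the request been granted, P8, P3 and P7 could never finish.


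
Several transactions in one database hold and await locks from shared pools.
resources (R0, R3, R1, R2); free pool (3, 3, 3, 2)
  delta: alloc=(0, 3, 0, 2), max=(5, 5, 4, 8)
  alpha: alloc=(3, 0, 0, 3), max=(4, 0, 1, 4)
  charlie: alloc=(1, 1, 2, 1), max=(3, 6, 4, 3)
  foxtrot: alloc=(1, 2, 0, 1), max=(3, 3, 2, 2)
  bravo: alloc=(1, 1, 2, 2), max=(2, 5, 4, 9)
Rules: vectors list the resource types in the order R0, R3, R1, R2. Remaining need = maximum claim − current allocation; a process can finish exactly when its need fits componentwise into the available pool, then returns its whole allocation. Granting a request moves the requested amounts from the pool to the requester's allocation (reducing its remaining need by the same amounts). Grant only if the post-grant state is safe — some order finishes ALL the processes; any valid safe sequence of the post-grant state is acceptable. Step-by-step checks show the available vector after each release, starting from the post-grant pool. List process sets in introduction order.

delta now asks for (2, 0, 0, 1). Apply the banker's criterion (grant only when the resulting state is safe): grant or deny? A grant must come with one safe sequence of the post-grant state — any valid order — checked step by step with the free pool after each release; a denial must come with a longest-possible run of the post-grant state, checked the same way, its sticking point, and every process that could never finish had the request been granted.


GRANT. The post-grant state is safe; one safe sequence: alpha, foxtrot, charlie, delta, bravo.
Key observation: the transfer keeps a workable pool ((1, 3, 3, 1)); alpha starts the safe sequence.
Step-by-step check of the post-grant state:
  pool = (1, 3, 3, 1)
  run alpha (needs (1, 0, 1, 1), free (1, 3, 3, 1)); after release of (3, 0, 0, 3) the pool is (4, 3, 3, 4)
  run foxtrot (needs (2, 1, 2, 1), free (4, 3, 3, 4)); after release of (1, 2, 0, 1) the pool is (5, 5, 3, 5)
  run charlie (needs (2, 5, 2, 2), free (5, 5, 3, 5)); after release of (1, 1, 2, 1) the pool is (6, 6, 5, 6)
  run delta (needs (3, 2, 4, 5), free (6, 6, 5, 6)); after release of (2, 3, 0, 3) the pool is (8, 9, 5, 9)
  run bravo (needs (1, 4, 2, 7), free (8, 9, 5, 9)); after release of (1, 1, 2, 2) the pool is (9, 10, 7, 11)


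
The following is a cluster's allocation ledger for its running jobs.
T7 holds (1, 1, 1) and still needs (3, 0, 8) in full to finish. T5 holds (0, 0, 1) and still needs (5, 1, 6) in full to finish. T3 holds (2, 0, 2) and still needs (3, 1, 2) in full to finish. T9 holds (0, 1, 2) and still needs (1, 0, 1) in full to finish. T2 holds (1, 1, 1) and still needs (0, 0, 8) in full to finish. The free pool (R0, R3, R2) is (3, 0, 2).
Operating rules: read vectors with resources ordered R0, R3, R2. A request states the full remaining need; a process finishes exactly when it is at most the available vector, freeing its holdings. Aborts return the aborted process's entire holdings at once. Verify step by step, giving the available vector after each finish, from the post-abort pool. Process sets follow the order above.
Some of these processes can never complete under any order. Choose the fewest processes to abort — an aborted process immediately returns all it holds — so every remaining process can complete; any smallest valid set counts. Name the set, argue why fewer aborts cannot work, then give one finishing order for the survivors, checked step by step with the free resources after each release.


Abort T2.
Key observation: the returned (1, 1, 1) from T2 is what brings T7 — unrunnable before, under any order — into play at step 4.
Minimality: the empty abort set fails — the state is deadlocked as it stands.
The survivors complete as T9, T3, T5, T7. Step-by-step check (starting from the post-abort pool):
  pool = (4, 1, 3)
  run T9 (needs (1, 0, 1), free (4, 1, 3)); after release of (0, 1, 2) the pool is (4, 2, 5)
  run T3 (needs (3, 1, 2), free (4, 2, 5)); after release of (2, 0, 2) the pool is (6, 2, 7)
  run T5 (needs (5, 1, 6), free (6, 2, 7)); after release of (0, 0, 1) the pool is (6, 2, 8)
  run T7 (needs (3, 0, 8), free (6, 2, 8)); after release of (1, 1, 1) the pool is (7, 3, 9)


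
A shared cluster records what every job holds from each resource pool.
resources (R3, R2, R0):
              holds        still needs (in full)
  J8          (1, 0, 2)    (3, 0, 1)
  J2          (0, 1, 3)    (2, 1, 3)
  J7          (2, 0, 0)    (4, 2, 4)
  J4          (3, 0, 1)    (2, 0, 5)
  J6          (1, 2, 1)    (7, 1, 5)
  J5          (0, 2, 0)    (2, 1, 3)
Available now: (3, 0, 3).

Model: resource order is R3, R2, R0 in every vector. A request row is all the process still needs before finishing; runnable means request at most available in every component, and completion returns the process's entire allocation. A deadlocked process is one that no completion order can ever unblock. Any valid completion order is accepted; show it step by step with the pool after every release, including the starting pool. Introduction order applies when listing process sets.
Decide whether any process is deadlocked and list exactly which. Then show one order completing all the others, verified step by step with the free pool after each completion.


Deadlocked set: J2, J7, J6 and J5.
Key observation: after J8, J4 complete, (7, 0, 6) is the best the pool ever gets, yet each leftover process wants more R2.
One completion order for the rest: J8, J4. Check, step by step:
  pool = (3, 0, 3)
  run J8 (needs (3, 0, 1), free (3, 0, 3)); after release of (1, 0, 2) the pool is (4, 0, 5)
  run J4 (needs (2, 0, 5), free (4, 0, 5)); after release of (3, 0, 1) the pool is (7, 0, 6)
The blocked processes can never fit:
  blocked: J2 wants (2, 1, 3), pool (7, 0, 6) — not enough R2
  blocked: J7 wants (4, 2, 4), pool (7, 0, 6) — not enough R2
  blocked: J6 wants (7, 1, 5), pool (7, 0, 6) — not enough R2
  blocked: J5 wants (2, 1, 3), pool (7, 0, 6) — not enough R2


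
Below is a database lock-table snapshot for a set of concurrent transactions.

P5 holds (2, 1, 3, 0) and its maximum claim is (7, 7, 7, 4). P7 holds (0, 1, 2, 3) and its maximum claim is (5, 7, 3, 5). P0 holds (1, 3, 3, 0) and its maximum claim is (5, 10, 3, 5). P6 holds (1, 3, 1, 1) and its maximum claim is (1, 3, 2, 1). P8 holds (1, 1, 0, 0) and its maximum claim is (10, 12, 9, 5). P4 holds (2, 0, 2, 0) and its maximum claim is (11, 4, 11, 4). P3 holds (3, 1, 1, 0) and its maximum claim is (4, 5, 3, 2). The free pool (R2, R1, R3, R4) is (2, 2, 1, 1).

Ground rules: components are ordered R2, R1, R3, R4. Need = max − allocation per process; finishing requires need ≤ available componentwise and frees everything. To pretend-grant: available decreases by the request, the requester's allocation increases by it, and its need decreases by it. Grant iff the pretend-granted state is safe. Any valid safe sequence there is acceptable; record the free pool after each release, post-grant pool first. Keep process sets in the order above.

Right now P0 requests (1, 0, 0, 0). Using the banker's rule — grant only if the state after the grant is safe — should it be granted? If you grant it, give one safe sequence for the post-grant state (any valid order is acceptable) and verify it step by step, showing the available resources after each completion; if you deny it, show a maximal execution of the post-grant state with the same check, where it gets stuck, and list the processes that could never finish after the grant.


GRANT: granting preserves safety; a valid post-grant sequence is P6, P3, P7, P5, P0, P4, P8.
Key observation: post-grant, (1, 2, 1, 1) remains, and an order beginning with P6 completes everyone.
Check on the post-grant state, step by step:
  pool = (1, 2, 1, 1)
  P6 needs (0, 0, 1, 0) <= (1, 2, 1, 1) -> finishes; pool += (1, 3, 1, 1) = (2, 5, 2, 2)
  P3 needs (1, 4, 2, 2) <= (2, 5, 2, 2) -> finishes; pool += (3, 1, 1, 0) = (5, 6, 3, 2)
  P7 needs (5, 6, 1, 2) <= (5, 6, 3, 2) -> finishes; pool += (0, 1, 2, 3) = (5, 7, 5, 5)
  P5 needs (5, 6, 4, 4) <= (5, 7, 5, 5) -> finishes; pool += (2, 1, 3, 0) = (7, 8, 8, 5)
  P0 needs (3, 7, 0, 5) <= (7, 8, 8, 5) -> finishes; pool += (2, 3, 3, 0) = (9, 11, 11, 5)
  P4 needs (9, 4, 9, 4) <= (9, 11, 11, 5) -> finishes; pool += (2, 0, 2, 0) = (11, 11, 13, 5)
  P8 needs (9, 11, 9, 5) <= (11, 11, 13, 5) -> finishes; pool += (1, 1, 0, 0) = (12, 12, 13, 5)


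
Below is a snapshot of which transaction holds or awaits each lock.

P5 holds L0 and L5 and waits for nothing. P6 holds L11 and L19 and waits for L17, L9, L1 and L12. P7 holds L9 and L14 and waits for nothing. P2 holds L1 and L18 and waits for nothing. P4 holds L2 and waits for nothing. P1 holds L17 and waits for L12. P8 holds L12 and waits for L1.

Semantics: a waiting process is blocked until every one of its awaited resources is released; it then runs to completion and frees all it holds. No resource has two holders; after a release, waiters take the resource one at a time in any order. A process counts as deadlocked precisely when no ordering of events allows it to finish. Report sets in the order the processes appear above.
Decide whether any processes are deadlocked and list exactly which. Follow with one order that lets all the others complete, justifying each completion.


The deadlocked set is empty.
Key observation: although several processes wait, no cycle exists — each chain bottoms out at a free runner.
A valid finishing order for the others: P4, P2, P8, P1, P5, P7, P6.
Walking it through:
  run P4 (it waits on nothing); releases L2
  run P2 (it waits on nothing); releases L1 and L18
  P8: everything it awaited (L1) is free; runs, freeing L12
  P1: everything it awaited (L12) is free; runs, freeing L17
  run P5 (it waits on nothing); releases L0 and L5
  run P7 (it waits on nothing); releases L9 and L14
  P6: everything it awaited (L17, L9, L1 and L12) is free; runs, freeing L11 and L19
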